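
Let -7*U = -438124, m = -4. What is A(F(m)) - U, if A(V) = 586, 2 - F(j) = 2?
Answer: -434022/7 ≈ -62003.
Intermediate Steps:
F(j) = 0 (F(j) = 2 - 1*2 = 2 - 2 = 0)
U = 438124/7 (U = -⅐*(-438124) = 438124/7 ≈ 62589.)
A(F(m)) - U = 586 - 1*438124/7 = 586 - 438124/7 = -434022/7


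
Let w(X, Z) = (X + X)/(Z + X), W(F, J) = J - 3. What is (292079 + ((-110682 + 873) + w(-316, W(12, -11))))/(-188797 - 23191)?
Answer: -15037433/17489010 ≈ -0.85982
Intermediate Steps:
W(F, J) = -3 + J
w(X, Z) = 2*X/(X + Z) (w(X, Z) = (2*X)/(X + Z) = 2*X/(X + Z))
(292079 + ((-110682 + 873) + w(-316, W(12, -11))))/(-188797 - 23191) = (292079 + ((-110682 + 873) + 2*(-316)/(-316 + (-3 - 11))))/(-188797 - 23191) = (292079 + (-109809 + 2*(-316)/(-316 - 14)))/(-211988) = (292079 + (-109809 + 2*(-316)/(-330)))*(-1/211988) = (292079 + (-109809 + 2*(-316)*(-1/330)))*(-1/211988) = (292079 + (-109809 + 316/165))*(-1/211988) = (292079 - 18118169/165)*(-1/211988) = (30074866/165)*(-1/211988) = -15037433/17489010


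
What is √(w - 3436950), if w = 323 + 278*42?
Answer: I*√3424951 ≈ 1850.7*I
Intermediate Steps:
w = 11999 (w = 323 + 11676 = 11999)
√(w - 3436950) = √(11999 - 3436950) = √(-3424951) = I*√3424951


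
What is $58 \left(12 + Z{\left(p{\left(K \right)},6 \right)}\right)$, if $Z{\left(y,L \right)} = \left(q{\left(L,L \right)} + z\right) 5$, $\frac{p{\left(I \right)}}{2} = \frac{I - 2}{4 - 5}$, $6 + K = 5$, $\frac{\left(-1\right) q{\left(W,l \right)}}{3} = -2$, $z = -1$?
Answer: $2146$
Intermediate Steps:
$q{\left(W,l \right)} = 6$ ($q{\left(W,l \right)} = \left(-3\right) \left(-2\right) = 6$)
$K = -1$ ($K = -6 + 5 = -1$)
$p{\left(I \right)} = 4 - 2 I$ ($p{\left(I \right)} = 2 \frac{I - 2}{4 - 5} = 2 \frac{-2 + I}{-1} = 2 \left(-2 + I\right) \left(-1\right) = 2 \left(2 - I\right) = 4 - 2 I$)
$Z{\left(y,L \right)} = 25$ ($Z{\left(y,L \right)} = \left(6 - 1\right) 5 = 5 \cdot 5 = 25$)
$58 \left(12 + Z{\left(p{\left(K \right)},6 \right)}\right) = 58 \left(12 + 25\right) = 58 \cdot 37 = 2146$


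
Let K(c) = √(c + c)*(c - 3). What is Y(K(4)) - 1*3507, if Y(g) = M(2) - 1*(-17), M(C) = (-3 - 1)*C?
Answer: -3498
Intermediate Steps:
M(C) = -4*C
K(c) = √2*√c*(-3 + c) (K(c) = √(2*c)*(-3 + c) = (√2*√c)*(-3 + c) = √2*√c*(-3 + c))
Y(g) = 9 (Y(g) = -4*2 - 1*(-17) = -8 + 17 = 9)
Y(K(4)) - 1*3507 = 9 - 1*3507 = 9 - 3507 = -3498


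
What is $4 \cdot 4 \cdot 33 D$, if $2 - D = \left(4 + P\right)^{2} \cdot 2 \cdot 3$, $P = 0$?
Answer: $-49632$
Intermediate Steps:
$D = -94$ ($D = 2 - \left(4 + 0\right)^{2} \cdot 2 \cdot 3 = 2 - 4^{2} \cdot 2 \cdot 3 = 2 - 16 \cdot 2 \cdot 3 = 2 - 32 \cdot 3 = 2 - 96 = -94$)
$4 \cdot 4 \cdot 33 D = 4 \cdot 4 \cdot 33 \left(-94\right) = 16 \cdot 33 \left(-94\right) = 528 \left(-94\right) = -49632$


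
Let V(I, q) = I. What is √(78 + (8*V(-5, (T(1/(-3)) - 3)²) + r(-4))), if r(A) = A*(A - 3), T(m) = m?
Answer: √66 ≈ 8.1240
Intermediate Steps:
r(A) = A*(-3 + A)
√(78 + (8*V(-5, (T(1/(-3)) - 3)²) + r(-4))) = √(78 + (8*(-5) - 4*(-3 - 4))) = √(78 + (-40 - 4*(-7))) = √(78 + (-40 + 28)) = √(78 - 12) = √66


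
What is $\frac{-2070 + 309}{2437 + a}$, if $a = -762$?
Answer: $- \frac{1761}{1675} \approx -1.0513$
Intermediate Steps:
$\frac{-2070 + 309}{2437 + a} = \frac{-2070 + 309}{2437 - 762} = - \frac{1761}{1675}$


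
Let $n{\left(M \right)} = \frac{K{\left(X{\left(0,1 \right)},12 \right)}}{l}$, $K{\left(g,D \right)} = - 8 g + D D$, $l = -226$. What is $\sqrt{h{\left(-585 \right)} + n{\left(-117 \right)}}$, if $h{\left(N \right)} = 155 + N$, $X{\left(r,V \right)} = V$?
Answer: $\frac{i \sqrt{5498354}}{113} \approx 20.751 i$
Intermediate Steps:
$K{\left(g,D \right)} = D^{2} - 8 g$ ($K{\left(g,D \right)} = - 8 g + D^{2} = D^{2} - 8 g$)
$n{\left(M \right)} = - \frac{68}{113}$ ($n{\left(M \right)} = \frac{12^{2} - 8}{-226} = \left(144 - 8\right) \left(- \frac{1}{226}\right) = 136 \left(- \frac{1}{226}\right) = - \frac{68}{113}$)
$\sqrt{h{\left(-585 \right)} + n{\left(-117 \right)}} = \sqrt{\left(155 - 585\right) - \frac{68}{113}} = \sqrt{-430 - \frac{68}{113}} = \sqrt{- \frac{48658}{113}} = \frac{i \sqrt{5498354}}{113}$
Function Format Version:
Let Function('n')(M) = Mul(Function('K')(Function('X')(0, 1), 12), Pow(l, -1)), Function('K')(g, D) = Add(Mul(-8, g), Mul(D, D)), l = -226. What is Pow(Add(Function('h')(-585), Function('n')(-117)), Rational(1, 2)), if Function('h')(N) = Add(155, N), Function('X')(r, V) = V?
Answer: Mul(Rational(1, 113), I, Pow(5498354, Rational(1, 2))) ≈ Mul(20.751, I)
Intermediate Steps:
Function('K')(g, D) = Add(Pow(D, 2), Mul(-8, g)) (Function('K')(g, D) = Add(Mul(-8, g), Pow(D, 2)) = Add(Pow(D, 2), Mul(-8, g)))
Function('n')(M) = Rational(-68, 113) (Function('n')(M) = Mul(Add(Pow(12, 2), Mul(-8, 1)), Pow(-226, -1)) = Mul(Add(144, -8), Rational(-1, 226)) = Mul(136, Rational(-1, 226)) = Rational(-68, 113))
Pow(Add(Function('h')(-585), Function('n')(-117)), Rational(1, 2)) = Pow(Add(Add(155, -585), Rational(-68, 113)), Rational(1, 2)) = Pow(Add(-430, Rational(-68, 113)), Rational(1, 2)) = Pow(Rational(-48658, 113), Rational(1, 2)) = Mul(Rational(1, 113), I, Pow(5498354, Rational(1, 2)))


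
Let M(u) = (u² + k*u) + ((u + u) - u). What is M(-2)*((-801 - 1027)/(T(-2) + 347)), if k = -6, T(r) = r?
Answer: -25592/345 ≈ -74.180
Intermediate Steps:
M(u) = u² - 5*u (M(u) = (u² - 6*u) + ((u + u) - u) = (u² - 6*u) + (2*u - u) = (u² - 6*u) + u = u² - 5*u)
M(-2)*((-801 - 1027)/(T(-2) + 347)) = (-2*(-5 - 2))*((-801 - 1027)/(-2 + 347)) = (-2*(-7))*(-1828/345) = 14*(-1828*1/345) = 14*(-1828/345) = -25592/345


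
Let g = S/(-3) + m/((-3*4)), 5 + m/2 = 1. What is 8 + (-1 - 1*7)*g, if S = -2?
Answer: -8/3 ≈ -2.6667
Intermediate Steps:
m = -8 (m = -10 + 2*1 = -10 + 2 = -8)
g = 4/3 (g = -2/(-3) - 8/((-3*4)) = -2*(-⅓) - 8/(-12) = ⅔ - 8*(-1/12) = ⅔ + ⅔ = 4/3 ≈ 1.3333)
8 + (-1 - 1*7)*g = 8 + (-1 - 1*7)*(4/3) = 8 + (-1 - 7)*(4/3) = 8 - 8*4/3 = 8 - 32/3 = -8/3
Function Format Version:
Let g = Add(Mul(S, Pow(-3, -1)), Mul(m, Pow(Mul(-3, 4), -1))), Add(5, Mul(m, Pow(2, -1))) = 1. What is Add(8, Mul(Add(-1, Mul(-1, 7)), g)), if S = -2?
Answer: Rational(-8, 3) ≈ -2.6667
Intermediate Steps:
m = -8 (m = Add(-10, Mul(2, 1)) = Add(-10, 2) = -8)
g = Rational(4, 3) (g = Add(Mul(-2, Pow(-3, -1)), Mul(-8, Pow(Mul(-3, 4), -1))) = Add(Mul(-2, Rational(-1, 3)), Mul(-8, Pow(-12, -1))) = Add(Rational(2, 3), Mul(-8, Rational(-1, 12))) = Add(Rational(2, 3), Rational(2, 3)) = Rational(4, 3) ≈ 1.3333)
Add(8, Mul(Add(-1, Mul(-1, 7)), g)) = Add(8, Mul(Add(-1, Mul(-1, 7)), Rational(4, 3))) = Add(8, Mul(Add(-1, -7), Rational(4, 3))) = Add(8, Mul(-8, Rational(4, 3))) = Add(8, Rational(-32, 3)) = Rational(-8, 3)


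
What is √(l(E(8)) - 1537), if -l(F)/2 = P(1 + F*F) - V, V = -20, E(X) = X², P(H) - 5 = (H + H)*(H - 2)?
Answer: I*√67110447 ≈ 8192.1*I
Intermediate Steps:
P(H) = 5 + 2*H*(-2 + H) (P(H) = 5 + (H + H)*(H - 2) = 5 + (2*H)*(-2 + H) = 5 + 2*H*(-2 + H))
l(F) = -42 - 4*(1 + F²)² + 8*F² (l(F) = -2*((5 - 4*(1 + F*F) + 2*(1 + F*F)²) - 1*(-20)) = -2*((5 - 4*(1 + F²) + 2*(1 + F²)²) + 20) = -2*((5 + (-4 - 4*F²) + 2*(1 + F²)²) + 20) = -2*((1 - 4*F² + 2*(1 + F²)²) + 20) = -2*(21 - 4*F² + 2*(1 + F²)²) = -42 - 4*(1 + F²)² + 8*F²)
√(l(E(8)) - 1537) = √((-46 - 4*(8²)⁴) - 1537) = √((-46 - 4*64⁴) - 1537) = √((-46 - 4*16777216) - 1537) = √((-46 - 67108864) - 1537) = √(-67108910 - 1537) = √(-67110447) = I*√67110447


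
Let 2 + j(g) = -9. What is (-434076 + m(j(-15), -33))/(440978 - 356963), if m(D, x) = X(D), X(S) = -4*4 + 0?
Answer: -434092/84015 ≈ -5.1668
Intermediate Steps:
j(g) = -11 (j(g) = -2 - 9 = -11)
X(S) = -16 (X(S) = -16 + 0 = -16)
m(D, x) = -16
(-434076 + m(j(-15), -33))/(440978 - 356963) = (-434076 - 16)/(440978 - 356963) = -434092/84015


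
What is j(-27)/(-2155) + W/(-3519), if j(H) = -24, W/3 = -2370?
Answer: 1711834/842605 ≈ 2.0316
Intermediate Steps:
W = -7110 (W = 3*(-2370) = -7110)
j(-27)/(-2155) + W/(-3519) = -24/(-2155) - 7110/(-3519) = -24*(-1/2155) - 7110*(-1/3519) = 24/2155 + 790/391 = 1711834/842605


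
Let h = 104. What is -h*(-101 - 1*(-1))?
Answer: 10400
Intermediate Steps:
-h*(-101 - 1*(-1)) = -104*(-101 - 1*(-1)) = -104*(-101 + 1) = -104*(-100) = -1*(-10400) = 10400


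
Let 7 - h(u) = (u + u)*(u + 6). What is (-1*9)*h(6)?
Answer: 1233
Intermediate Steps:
h(u) = 7 - 2*u*(6 + u) (h(u) = 7 - (u + u)*(u + 6) = 7 - 2*u*(6 + u))
(-1*9)*h(6) = (-1*9)*(7 - 12*6 - 2*6**2) = -9*(7 - 72 - 2*36) = -9*(7 - 72 - 72) = -9*(-137) = 1233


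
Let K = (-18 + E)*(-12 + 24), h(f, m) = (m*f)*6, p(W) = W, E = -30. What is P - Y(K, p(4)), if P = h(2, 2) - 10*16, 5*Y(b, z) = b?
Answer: -104/5 ≈ -20.800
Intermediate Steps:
h(f, m) = 6*f*m (h(f, m) = (f*m)*6 = 6*f*m)
K = -576 (K = (-18 - 30)*(-12 + 24) = -48*12 = -576)
Y(b, z) = b/5
P = -136 (P = 6*2*2 - 10*16 = 24 - 160 = -136)
P - Y(K, p(4)) = -136 - (-576)/5 = -136 - 1*(-576/5) = -136 + 576/5 = -104/5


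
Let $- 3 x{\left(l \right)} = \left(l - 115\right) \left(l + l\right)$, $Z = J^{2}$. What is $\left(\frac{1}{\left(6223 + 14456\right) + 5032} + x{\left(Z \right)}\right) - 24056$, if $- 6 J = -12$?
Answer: $- \frac{610893359}{25711} \approx -23760.0$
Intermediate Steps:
$J = 2$ ($J = \left(- \frac{1}{6}\right) \left(-12\right) = 2$)
$Z = 4$ ($Z = 2^{2} = 4$)
$x{\left(l \right)} = - \frac{2 l \left(-115 + l\right)}{3}$ ($x{\left(l \right)} = - \frac{\left(l - 115\right) \left(l + l\right)}{3} = - \frac{\left(-115 + l\right) 2 l}{3} = - \frac{2 l \left(-115 + l\right)}{3}$)
$\left(\frac{1}{\left(6223 + 14456\right) + 5032} + x{\left(Z \right)}\right) - 24056 = \left(\frac{1}{\left(6223 + 14456\right) + 5032} + \frac{2}{3} \cdot 4 \left(115 - 4\right)\right) - 24056 = \left(\frac{1}{20679 + 5032} + \frac{2}{3} \cdot 4 \left(115 - 4\right)\right) - 24056 = \left(\frac{1}{25711} + \frac{2}{3} \cdot 4 \cdot 111\right) - 24056 = \left(\frac{1}{25711} + 296\right) - 24056 = \frac{7610457}{25711} - 24056 = - \frac{610893359}{25711}$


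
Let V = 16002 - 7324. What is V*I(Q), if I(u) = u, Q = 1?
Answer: 8678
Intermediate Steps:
V = 8678
V*I(Q) = 8678*1 = 8678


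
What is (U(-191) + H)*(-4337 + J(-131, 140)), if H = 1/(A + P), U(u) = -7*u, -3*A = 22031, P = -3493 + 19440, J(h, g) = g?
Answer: -144829962681/25810 ≈ -5.6114e+6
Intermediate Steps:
P = 15947
A = -22031/3 (A = -⅓*22031 = -22031/3 ≈ -7343.7)
H = 3/25810 (H = 1/(-22031/3 + 15947) = 1/(25810/3) = 3/25810 ≈ 0.00011623)
(U(-191) + H)*(-4337 + J(-131, 140)) = (-7*(-191) + 3/25810)*(-4337 + 140) = (1337 + 3/25810)*(-4197) = (34507973/25810)*(-4197) = -144829962681/25810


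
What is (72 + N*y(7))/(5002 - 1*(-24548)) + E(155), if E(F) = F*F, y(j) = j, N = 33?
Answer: 236646351/9850 ≈ 24025.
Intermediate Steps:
E(F) = F**2
(72 + N*y(7))/(5002 - 1*(-24548)) + E(155) = (72 + 33*7)/(5002 - 1*(-24548)) + 155**2 = (72 + 231)/(5002 + 24548) + 24025 = 303/29550 + 24025 = 303*(1/29550) + 24025 = 101/9850 + 24025 = 236646351/9850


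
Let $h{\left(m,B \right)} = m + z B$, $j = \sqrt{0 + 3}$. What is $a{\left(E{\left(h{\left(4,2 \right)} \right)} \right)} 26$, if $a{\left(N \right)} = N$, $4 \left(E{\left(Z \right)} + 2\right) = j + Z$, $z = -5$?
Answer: $-91 + \frac{13 \sqrt{3}}{2} \approx -79.742$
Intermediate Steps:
$j = \sqrt{3} \approx 1.732$
$h{\left(m,B \right)} = m - 5 B$
$E{\left(Z \right)} = -2 + \frac{Z}{4} + \frac{\sqrt{3}}{4}$ ($E{\left(Z \right)} = -2 + \frac{\sqrt{3} + Z}{4} = -2 + \frac{Z + \sqrt{3}}{4} = -2 + \left(\frac{Z}{4} + \frac{\sqrt{3}}{4}\right) = -2 + \frac{Z}{4} + \frac{\sqrt{3}}{4}$)
$a{\left(E{\left(h{\left(4,2 \right)} \right)} \right)} 26 = \left(-2 + \frac{4 - 10}{4} + \frac{\sqrt{3}}{4}\right) 26 = \left(-2 + \frac{1}{4} \left(-6\right) + \frac{\sqrt{3}}{4}\right) 26 = \left(-2 - \frac{3}{2} + \frac{\sqrt{3}}{4}\right) 26 = \left(- \frac{7}{2} + \frac{\sqrt{3}}{4}\right) 26 = -91 + \frac{13 \sqrt{3}}{2}$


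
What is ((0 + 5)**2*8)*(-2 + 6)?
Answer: 800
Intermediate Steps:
((0 + 5)**2*8)*(-2 + 6) = (5**2*8)*4 = (25*8)*4 = 200*4 = 800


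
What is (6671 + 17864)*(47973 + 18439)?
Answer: 1629418420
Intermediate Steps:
(6671 + 17864)*(47973 + 18439) = 24535*66412 = 1629418420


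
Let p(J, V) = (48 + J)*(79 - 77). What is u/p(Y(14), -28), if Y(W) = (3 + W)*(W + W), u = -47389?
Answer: -47389/1048 ≈ -45.219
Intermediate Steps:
Y(W) = 2*W*(3 + W) (Y(W) = (3 + W)*(2*W) = 2*W*(3 + W))
p(J, V) = 96 + 2*J (p(J, V) = (48 + J)*2 = 96 + 2*J)
u/p(Y(14), -28) = -47389/(96 + 2*(2*14*(3 + 14))) = -47389/(96 + 2*(2*14*17)) = -47389/(96 + 2*476) = -47389/(96 + 952) = -47389/1048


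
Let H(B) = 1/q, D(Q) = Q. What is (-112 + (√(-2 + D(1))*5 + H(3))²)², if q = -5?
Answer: 11721276/625 + 13696*I/25 ≈ 18754.0 + 547.84*I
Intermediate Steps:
H(B) = -⅕ (H(B) = 1/(-5) = -⅕)
(-112 + (√(-2 + D(1))*5 + H(3))²)² = (-112 + (√(-2 + 1)*5 - ⅕)²)² = (-112 + (√(-1)*5 - ⅕)²)² = (-112 + (I*5 - ⅕)²)² = (-112 + (5*I - ⅕)²)² = (-112 + (-⅕ + 5*I)²)²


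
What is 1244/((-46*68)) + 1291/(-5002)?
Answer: -641296/977891 ≈ -0.65580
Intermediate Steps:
1244/((-46*68)) + 1291/(-5002) = 1244/(-3128) + 1291*(-1/5002) = 1244*(-1/3128) - 1291/5002 = -311/782 - 1291/5002 = -641296/977891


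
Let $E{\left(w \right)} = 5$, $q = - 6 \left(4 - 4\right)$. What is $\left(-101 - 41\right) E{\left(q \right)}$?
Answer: $-710$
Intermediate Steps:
$q = 0$ ($q = \left(-6\right) 0 = 0$)
$\left(-101 - 41\right) E{\left(q \right)} = \left(-101 - 41\right) 5 = \left(-142\right) 5 = -710$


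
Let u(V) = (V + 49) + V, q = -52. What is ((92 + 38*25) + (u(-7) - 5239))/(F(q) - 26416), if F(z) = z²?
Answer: 2081/11856 ≈ 0.17552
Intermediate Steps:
u(V) = 49 + 2*V (u(V) = (49 + V) + V = 49 + 2*V)
((92 + 38*25) + (u(-7) - 5239))/(F(q) - 26416) = ((92 + 38*25) + ((49 + 2*(-7)) - 5239))/((-52)² - 26416) = ((92 + 950) + ((49 - 14) - 5239))/(2704 - 26416) = (1042 + (35 - 5239))/(-23712) = (1042 - 5204)*(-1/23712) = -4162*(-1/23712) = 2081/11856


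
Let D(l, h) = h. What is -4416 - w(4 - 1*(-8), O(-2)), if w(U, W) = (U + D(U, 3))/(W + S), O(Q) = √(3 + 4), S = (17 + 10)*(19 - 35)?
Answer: -824094192/186617 + 15*√7/186617 ≈ -4416.0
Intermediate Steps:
S = -432 (S = 27*(-16) = -432)
O(Q) = √7
w(U, W) = (3 + U)/(-432 + W) (w(U, W) = (U + 3)/(W - 432) = (3 + U)/(-432 + W))
-4416 - w(4 - 1*(-8), O(-2)) = -4416 - (3 + (4 - 1*(-8)))/(-432 + √7) = -4416 - (3 + (4 + 8))/(-432 + √7) = -4416 - (3 + 12)/(-432 + √7) = -4416 - 15/(-432 + √7)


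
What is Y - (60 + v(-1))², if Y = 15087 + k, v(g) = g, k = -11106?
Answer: 500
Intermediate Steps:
Y = 3981 (Y = 15087 - 11106 = 3981)
Y - (60 + v(-1))² = 3981 - (60 - 1)² = 3981 - 1*59² = 3981 - 1*3481 = 3981 - 3481 = 500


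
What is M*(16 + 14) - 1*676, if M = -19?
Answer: -1246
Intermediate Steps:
M*(16 + 14) - 1*676 = -19*(16 + 14) - 1*676 = -19*30 - 676 = -570 - 676 = -1246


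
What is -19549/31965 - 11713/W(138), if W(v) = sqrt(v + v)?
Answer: -19549/31965 - 11713*sqrt(69)/138 ≈ -705.65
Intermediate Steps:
W(v) = sqrt(2)*sqrt(v) (W(v) = sqrt(2*v) = sqrt(2)*sqrt(v))
-19549/31965 - 11713/W(138) = -19549/31965 - 11713*sqrt(69)/138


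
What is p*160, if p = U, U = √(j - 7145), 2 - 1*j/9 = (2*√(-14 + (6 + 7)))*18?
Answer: 160*√(-7127 - 324*I) ≈ 306.95 - 13511.0*I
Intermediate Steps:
j = 18 - 324*I (j = 18 - 9*2*√(-14 + (6 + 7))*18 = 18 - 9*2*√(-14 + 13)*18 = 18 - 9*2*√(-1)*18 = 18 - 9*2*I*18 = 18 - 324*I ≈ 18.0 - 324.0*I)
U = √(-7127 - 324*I) (U = √((18 - 324*I) - 7145) = √(-7127 - 324*I) ≈ 1.918 - 84.443*I)
p = √(-7127 - 324*I) ≈ 1.918 - 84.443*I
p*160 = √(-7127 - 324*I)*160 = 160*√(-7127 - 324*I)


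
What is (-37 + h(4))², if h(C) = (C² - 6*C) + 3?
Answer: 1764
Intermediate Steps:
h(C) = 3 + C² - 6*C
(-37 + h(4))² = (-37 + (3 + 4² - 6*4))² = (-37 + (3 + 16 - 24))² = (-37 - 5)² = (-42)² = 1764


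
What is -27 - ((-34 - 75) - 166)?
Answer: 248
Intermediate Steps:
-27 - ((-34 - 75) - 166) = -27 - (-109 - 166) = -27 - 1*(-275) = -27 + 275 = 248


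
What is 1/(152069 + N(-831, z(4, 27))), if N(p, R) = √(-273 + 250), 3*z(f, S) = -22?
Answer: 152069/23124980784 - I*√23/23124980784 ≈ 6.576e-6 - 2.0739e-10*I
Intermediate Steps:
z(f, S) = -22/3 (z(f, S) = (⅓)*(-22) = -22/3)
N(p, R) = I*√23 (N(p, R) = √(-23) = I*√23)
1/(152069 + N(-831, z(4, 27))) = 1/(152069 + I*√23)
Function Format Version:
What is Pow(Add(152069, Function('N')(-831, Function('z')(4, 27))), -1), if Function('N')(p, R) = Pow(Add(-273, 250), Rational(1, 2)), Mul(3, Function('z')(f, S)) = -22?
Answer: Add(Rational(152069, 23124980784), Mul(Rational(-1, 23124980784), I, Pow(23, Rational(1, 2)))) ≈ Add(6.5760e-6, Mul(-2.0739e-10, I))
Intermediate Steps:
Function('z')(f, S) = Rational(-22, 3) (Function('z')(f, S) = Mul(Rational(1, 3), -22) = Rational(-22, 3))
Function('N')(p, R) = Mul(I, Pow(23, Rational(1, 2))) (Function('N')(p, R) = Pow(-23, Rational(1, 2)) = Mul(I, Pow(23, Rational(1, 2))))
Pow(Add(152069, Function('N')(-831, Function('z')(4, 27))), -1) = Pow(Add(152069, Mul(I, Pow(23, Rational(1, 2)))), -1)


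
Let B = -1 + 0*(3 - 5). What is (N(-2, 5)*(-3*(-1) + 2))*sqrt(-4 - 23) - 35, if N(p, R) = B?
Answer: -35 - 15*I*sqrt(3) ≈ -35.0 - 25.981*I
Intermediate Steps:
B = -1 (B = -1 + 0*(-2) = -1 + 0 = -1)
N(p, R) = -1
(N(-2, 5)*(-3*(-1) + 2))*sqrt(-4 - 23) - 35 = (-(-3*(-1) + 2))*sqrt(-4 - 23) - 35 = (-(3 + 2))*sqrt(-27) - 35 = (-1*5)*(3*I*sqrt(3)) - 35 = -15*I*sqrt(3) - 35 = -35 - 15*I*sqrt(3)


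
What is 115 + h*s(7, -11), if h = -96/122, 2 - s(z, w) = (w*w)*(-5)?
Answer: -22121/61 ≈ -362.64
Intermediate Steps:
s(z, w) = 2 + 5*w² (s(z, w) = 2 - w*w*(-5) = 2 - w²*(-5) = 2 - (-5)*w² = 2 + 5*w²)
h = -48/61 (h = -96*1/122 = -48/61 ≈ -0.78689)
115 + h*s(7, -11) = 115 - 48*(2 + 5*(-11)²)/61 = 115 - 48*(2 + 5*121)/61 = 115 - 48*(2 + 605)/61 = 115 - 48/61*607 = 115 - 29136/61 = -22121/61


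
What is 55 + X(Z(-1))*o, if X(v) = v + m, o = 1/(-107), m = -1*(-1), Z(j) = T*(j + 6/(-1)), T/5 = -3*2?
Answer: 5674/107 ≈ 53.028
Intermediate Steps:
T = -30 (T = 5*(-3*2) = 5*(-6) = -30)
Z(j) = 180 - 30*j (Z(j) = -30*(j + 6/(-1)) = -30*(j + 6*(-1)) = -30*(j - 6) = -30*(-6 + j) = 180 - 30*j)
m = 1
o = -1/107 ≈ -0.0093458
X(v) = 1 + v (X(v) = v + 1 = 1 + v)
55 + X(Z(-1))*o = 55 + (1 + (180 - 30*(-1)))*(-1/107) = 55 + (1 + (180 + 30))*(-1/107) = 55 + (1 + 210)*(-1/107) = 55 + 211*(-1/107) = 55 - 211/107 = 5674/107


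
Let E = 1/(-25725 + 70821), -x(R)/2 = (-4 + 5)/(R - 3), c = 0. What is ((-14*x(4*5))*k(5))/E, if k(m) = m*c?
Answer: 0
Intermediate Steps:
x(R) = -2/(-3 + R) (x(R) = -2*(-4 + 5)/(R - 3) = -2/(-3 + R))
k(m) = 0 (k(m) = m*0 = 0)
E = 1/45096 ≈ 2.2175e-5
((-14*x(4*5))*k(5))/E = (-(-28)/(-3 + 4*5)*0)/(1/45096) = (-(-28)/(-3 + 20)*0)*45096 = (-(-28)/17*0)*45096 = (-14*(-2/17)*0)*45096 = ((28/17)*0)*45096 = 0*45096 = 0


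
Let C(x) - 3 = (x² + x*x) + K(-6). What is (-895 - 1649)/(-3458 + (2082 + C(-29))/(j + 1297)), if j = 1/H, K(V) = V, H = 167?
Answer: 551030400/748374713 ≈ 0.73630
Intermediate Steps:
C(x) = -3 + 2*x² (C(x) = 3 + ((x² + x*x) - 6) = 3 + ((x² + x²) - 6) = 3 + (2*x² - 6) = 3 + (-6 + 2*x²) = -3 + 2*x²)
j = 1/167 ≈ 0.0059880
(-895 - 1649)/(-3458 + (2082 + C(-29))/(j + 1297)) = (-895 - 1649)/(-3458 + (2082 + (-3 + 2*(-29)²))/(1/167 + 1297)) = -2544/(-3458 + (2082 + (-3 + 2*841))/(216600/167)) = -2544/(-3458 + (2082 + (-3 + 1682))*(167/216600)) = -2544/(-3458 + (2082 + 1679)*(167/216600)) = -2544/(-3458 + 3761*(167/216600)) = -2544/(-3458 + 628087/216600) = -2544/(-748374713/216600) = -2544*(-216600/748374713) = 551030400/748374713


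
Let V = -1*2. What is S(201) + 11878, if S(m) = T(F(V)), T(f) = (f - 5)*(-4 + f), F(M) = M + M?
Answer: 11950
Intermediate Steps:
V = -2
F(M) = 2*M
T(f) = (-5 + f)*(-4 + f)
S(m) = 72 (S(m) = 20 + (2*(-2))**2 - 18*(-2) = 20 + (-4)**2 - 9*(-4) = 20 + 16 + 36 = 72)
S(201) + 11878 = 72 + 11878 = 11950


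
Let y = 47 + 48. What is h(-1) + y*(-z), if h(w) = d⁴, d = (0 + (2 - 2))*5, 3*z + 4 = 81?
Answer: -7315/3 ≈ -2438.3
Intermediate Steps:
z = 77/3 (z = -4/3 + (⅓)*81 = -4/3 + 27 = 77/3 ≈ 25.667)
d = 0 (d = (0 + 0)*5 = 0*5 = 0)
h(w) = 0 (h(w) = 0⁴ = 0)
y = 95
h(-1) + y*(-z) = 0 + 95*(-1*77/3) = 0 + 95*(-77/3) = 0 - 7315/3 = -7315/3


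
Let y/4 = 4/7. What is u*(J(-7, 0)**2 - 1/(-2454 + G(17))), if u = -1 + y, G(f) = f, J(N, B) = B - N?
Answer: 1074726/17059 ≈ 63.001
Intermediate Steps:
y = 16/7 (y = 4*(4/7) = 16/7 ≈ 2.2857)
u = 9/7 (u = -1 + 16/7 = 9/7 ≈ 1.2857)
u*(J(-7, 0)**2 - 1/(-2454 + G(17))) = 9*((0 - 1*(-7))**2 - 1/(-2454 + 17))/7 = 9*((0 + 7)**2 - 1/(-2437))/7 = 9*(7**2 - 1*(-1/2437))/7 = 9*(49 + 1/2437)/7 = (9/7)*(119414/2437) = 1074726/17059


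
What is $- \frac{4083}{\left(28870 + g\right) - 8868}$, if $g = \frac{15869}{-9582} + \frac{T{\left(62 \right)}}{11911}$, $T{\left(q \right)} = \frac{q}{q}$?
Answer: $- \frac{465997697766}{2282663296327} \approx -0.20415$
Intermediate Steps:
$T{\left(q \right)} = 1$
$g = - \frac{189006077}{114131202}$ ($g = \frac{15869}{-9582} + 1 \cdot \frac{1}{11911} = 15869 \left(- \frac{1}{9582}\right) + 1 \cdot \frac{1}{11911} = - \frac{15869}{9582} + \frac{1}{11911} = - \frac{189006077}{114131202} \approx -1.656$)
$- \frac{4083}{\left(28870 + g\right) - 8868} = - \frac{4083}{\left(28870 - \frac{189006077}{114131202}\right) - 8868} = - \frac{4083}{\frac{3294778795663}{114131202} - 8868} = - \frac{4083}{\frac{2282663296327}{114131202}} = \left(-4083\right) \frac{114131202}{2282663296327} = - \frac{465997697766}{2282663296327}$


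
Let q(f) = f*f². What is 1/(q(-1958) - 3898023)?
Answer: -1/7510407935 ≈ -1.3315e-10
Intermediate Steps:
q(f) = f³
1/(q(-1958) - 3898023) = 1/((-1958)³ - 3898023) = 1/(-7506509912 - 3898023) = 1/(-7510407935) = -1/7510407935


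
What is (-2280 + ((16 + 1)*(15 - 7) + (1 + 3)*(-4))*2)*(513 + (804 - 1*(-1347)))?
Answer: -5434560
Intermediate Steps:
(-2280 + ((16 + 1)*(15 - 7) + (1 + 3)*(-4))*2)*(513 + (804 - 1*(-1347))) = (-2280 + (17*8 + 4*(-4))*2)*(513 + (804 + 1347)) = (-2280 + (136 - 16)*2)*(513 + 2151) = (-2280 + 120*2)*2664 = (-2280 + 240)*2664 = -2040*2664 = -5434560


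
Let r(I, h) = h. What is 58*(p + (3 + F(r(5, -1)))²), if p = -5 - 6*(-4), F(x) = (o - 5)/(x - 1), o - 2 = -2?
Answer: 5713/2 ≈ 2856.5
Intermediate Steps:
o = 0 (o = 2 - 2 = 0)
F(x) = -5/(-1 + x) (F(x) = (0 - 5)/(x - 1) = -5/(-1 + x))
p = 19 (p = -5 + 24 = 19)
58*(p + (3 + F(r(5, -1)))²) = 58*(19 + (3 - 5/(-1 - 1))²) = 58*(19 + (3 - 5/(-2))²) = 58*(19 + (3 - 5*(-½))²) = 58*(19 + (3 + 5/2)²) = 58*(19 + (11/2)²) = 58*(19 + 121/4) = 58*(197/4) = 5713/2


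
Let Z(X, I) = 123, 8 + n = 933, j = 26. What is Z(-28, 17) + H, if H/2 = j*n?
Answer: 48223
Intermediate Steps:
n = 925 (n = -8 + 933 = 925)
H = 48100 (H = 2*(26*925) = 2*24050 = 48100)
Z(-28, 17) + H = 123 + 48100 = 48223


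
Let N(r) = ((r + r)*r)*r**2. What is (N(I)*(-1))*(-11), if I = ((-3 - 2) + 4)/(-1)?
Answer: 22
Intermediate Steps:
I = 1 (I = (-5 + 4)*(-1) = -1*(-1) = 1)
N(r) = 2*r**4 (N(r) = ((2*r)*r)*r**2 = (2*r**2)*r**2 = 2*r**4)
(N(I)*(-1))*(-11) = ((2*1**4)*(-1))*(-11) = ((2*1)*(-1))*(-11) = (2*(-1))*(-11) = -2*(-11) = 22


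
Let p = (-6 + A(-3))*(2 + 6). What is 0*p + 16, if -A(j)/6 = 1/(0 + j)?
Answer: 16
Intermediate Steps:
A(j) = -6/j (A(j) = -6/(0 + j) = -6/j)
p = -32 (p = (-6 - 6/(-3))*(2 + 6) = (-6 - 6*(-1/3))*8 = (-6 + 2)*8 = -4*8 = -32)
0*p + 16 = 0*(-32) + 16 = 0 + 16 = 16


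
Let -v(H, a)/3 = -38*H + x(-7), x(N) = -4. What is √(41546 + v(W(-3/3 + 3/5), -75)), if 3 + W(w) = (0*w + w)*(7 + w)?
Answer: 2*√255719/5 ≈ 202.27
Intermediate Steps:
W(w) = -3 + w*(7 + w) (W(w) = -3 + (0*w + w)*(7 + w) = -3 + (0 + w)*(7 + w) = -3 + w*(7 + w))
v(H, a) = 12 + 114*H (v(H, a) = -3*(-38*H - 4) = -3*(-4 - 38*H) = 12 + 114*H)
√(41546 + v(W(-3/3 + 3/5), -75)) = √(41546 + (12 + 114*(-3 + (-3/3 + 3/5)² + 7*(-3/3 + 3/5)))) = √(41546 + (12 + 114*(-3 + (-3*⅓ + 3*(⅕))² + 7*(-3*⅓ + 3*(⅕))))) = √(41546 + (12 + 114*(-3 + (-1 + ⅗)² + 7*(-1 + ⅗)))) = √(41546 + (12 + 114*(-3 + (-⅖)² + 7*(-⅖)))) = √(41546 + (12 + 114*(-3 + 4/25 - 14/5))) = √(41546 + (12 + 114*(-141/25))) = √(41546 + (12 - 16074/25)) = √(41546 - 15774/25) = √(1022876/25) = 2*√255719/5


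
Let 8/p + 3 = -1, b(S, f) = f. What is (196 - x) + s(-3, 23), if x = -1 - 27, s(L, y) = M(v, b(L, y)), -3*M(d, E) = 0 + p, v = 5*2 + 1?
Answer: 674/3 ≈ 224.67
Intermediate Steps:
v = 11 (v = 10 + 1 = 11)
p = -2 (p = 8/(-3 - 1) = 8/(-4) = 8*(-¼) = -2)
M(d, E) = ⅔ (M(d, E) = -(0 - 2)/3 = -⅓*(-2) = ⅔)
s(L, y) = ⅔
x = -28
(196 - x) + s(-3, 23) = (196 - 1*(-28)) + ⅔ = (196 + 28) + ⅔ = 224 + ⅔ = 674/3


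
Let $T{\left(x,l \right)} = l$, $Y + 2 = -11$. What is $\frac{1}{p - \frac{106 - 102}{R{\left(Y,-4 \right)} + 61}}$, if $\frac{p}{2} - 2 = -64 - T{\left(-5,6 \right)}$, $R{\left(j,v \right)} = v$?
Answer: $- \frac{57}{7756} \approx -0.0073491$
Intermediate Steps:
$Y = -13$ ($Y = -2 - 11 = -13$)
$p = -136$ ($p = 4 + 2 \left(-64 - 6\right) = 4 + 2 \left(-70\right) = 4 - 140 = -136$)
$\frac{1}{p - \frac{106 - 102}{R{\left(Y,-4 \right)} + 61}} = \frac{1}{-136 - \frac{106 - 102}{-4 + 61}} = \frac{1}{-136 - \frac{4}{57}} = \frac{1}{- \frac{7756}{57}} = - \frac{57}{7756}$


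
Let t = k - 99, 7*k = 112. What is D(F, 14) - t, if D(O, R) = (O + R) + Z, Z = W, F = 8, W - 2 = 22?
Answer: 129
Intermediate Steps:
W = 24 (W = 2 + 22 = 24)
k = 16 (k = (⅐)*112 = 16)
Z = 24
D(O, R) = 24 + O + R (D(O, R) = (O + R) + 24 = 24 + O + R)
t = -83 (t = 16 - 99 = -83)
D(F, 14) - t = (24 + 8 + 14) - 1*(-83) = 46 + 83 = 129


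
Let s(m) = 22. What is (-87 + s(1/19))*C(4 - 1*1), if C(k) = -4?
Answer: 260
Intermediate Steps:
(-87 + s(1/19))*C(4 - 1*1) = (-87 + 22)*(-4) = -65*(-4) = 260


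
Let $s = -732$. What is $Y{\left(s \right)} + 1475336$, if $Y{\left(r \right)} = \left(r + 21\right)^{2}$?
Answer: $1980857$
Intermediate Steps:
$Y{\left(r \right)} = \left(21 + r\right)^{2}$
$Y{\left(s \right)} + 1475336 = \left(21 - 732\right)^{2} + 1475336 = \left(-711\right)^{2} + 1475336 = 505521 + 1475336 = 1980857$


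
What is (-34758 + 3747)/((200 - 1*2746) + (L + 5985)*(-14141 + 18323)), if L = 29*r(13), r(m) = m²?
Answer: -31011/45522706 ≈ -0.00068122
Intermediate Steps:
L = 4901 (L = 29*13² = 29*169 = 4901)
(-34758 + 3747)/((200 - 1*2746) + (L + 5985)*(-14141 + 18323)) = (-34758 + 3747)/((200 - 1*2746) + (4901 + 5985)*(-14141 + 18323)) = -31011/((200 - 2746) + 10886*4182) = -31011/(-2546 + 45525252) = -31011/45522706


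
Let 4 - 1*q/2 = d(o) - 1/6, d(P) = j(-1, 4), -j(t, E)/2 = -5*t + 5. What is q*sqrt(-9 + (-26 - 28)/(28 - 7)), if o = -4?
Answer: 435*I*sqrt(7)/7 ≈ 164.41*I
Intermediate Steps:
j(t, E) = -10 + 10*t (j(t, E) = -2*(-5*t + 5) = -2*(5 - 5*t) = -10 + 10*t)
d(P) = -20 (d(P) = -10 + 10*(-1) = -10 - 10 = -20)
q = 145/3 (q = 8 - 2*(-20 - 1/6) = 8 - 2*(-121/6) = 8 + 121/3 = 145/3 ≈ 48.333)
q*sqrt(-9 + (-26 - 28)/(28 - 7)) = 145*sqrt(-9 + (-26 - 28)/(28 - 7))/3 = 145*sqrt(-9 - 54/21)/3 = 145*sqrt(-9 - 54*1/21)/3 = 145*sqrt(-9 - 18/7)/3 = 145*sqrt(-81/7)/3 = 145*(9*I*sqrt(7)/7)/3 = 435*I*sqrt(7)/7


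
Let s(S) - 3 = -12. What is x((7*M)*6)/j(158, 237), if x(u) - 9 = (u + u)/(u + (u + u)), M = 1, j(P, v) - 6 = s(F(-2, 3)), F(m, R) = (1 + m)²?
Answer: -29/9 ≈ -3.2222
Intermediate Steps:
s(S) = -9 (s(S) = 3 - 12 = -9)
j(P, v) = -3 (j(P, v) = 6 - 9 = -3)
x(u) = 29/3 (x(u) = 9 + (u + u)/(u + (u + u)) = 9 + (2*u)/(u + 2*u) = 9 + (2*u)/((3*u)) = 9 + (2*u)*(1/(3*u)) = 9 + ⅔ = 29/3)
x((7*M)*6)/j(158, 237) = (29/3)/(-3) = (29/3)*(-⅓) = -29/9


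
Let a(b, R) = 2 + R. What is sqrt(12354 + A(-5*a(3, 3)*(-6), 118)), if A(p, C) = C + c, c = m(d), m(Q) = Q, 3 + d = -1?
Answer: 2*sqrt(3117) ≈ 111.66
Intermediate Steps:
d = -4 (d = -3 - 1 = -4)
c = -4
A(p, C) = -4 + C (A(p, C) = C - 4 = -4 + C)
sqrt(12354 + A(-5*a(3, 3)*(-6), 118)) = sqrt(12354 + (-4 + 118)) = sqrt(12354 + 114) = sqrt(12468) = 2*sqrt(3117)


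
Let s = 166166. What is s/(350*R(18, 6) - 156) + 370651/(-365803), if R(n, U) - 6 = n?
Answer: 28864187227/1507839966 ≈ 19.143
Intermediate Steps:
R(n, U) = 6 + n
s/(350*R(18, 6) - 156) + 370651/(-365803) = 166166/(350*(6 + 18) - 156) + 370651/(-365803) = 166166/(350*24 - 156) + 370651*(-1/365803) = 166166/(8400 - 156) - 370651/365803 = 166166/8244 - 370651/365803 = 166166*(1/8244) - 370651/365803 = 83083/4122 - 370651/365803 = 28864187227/1507839966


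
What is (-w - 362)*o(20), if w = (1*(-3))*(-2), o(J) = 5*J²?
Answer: -736000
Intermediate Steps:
w = 6 (w = -3*(-2) = 6)
(-w - 362)*o(20) = (-1*6 - 362)*(5*20²) = (-6 - 362)*(5*400) = -368*2000 = -736000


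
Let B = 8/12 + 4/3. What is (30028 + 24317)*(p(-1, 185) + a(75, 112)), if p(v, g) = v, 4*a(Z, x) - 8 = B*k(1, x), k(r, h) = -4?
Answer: -54345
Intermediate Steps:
B = 2 (B = 8*(1/12) + 4*(⅓) = ⅔ + 4/3 = 2)
a(Z, x) = 0 (a(Z, x) = 2 + (2*(-4))/4 = 2 + (¼)*(-8) = 2 - 2 = 0)
(30028 + 24317)*(p(-1, 185) + a(75, 112)) = (30028 + 24317)*(-1 + 0) = 54345*(-1) = -54345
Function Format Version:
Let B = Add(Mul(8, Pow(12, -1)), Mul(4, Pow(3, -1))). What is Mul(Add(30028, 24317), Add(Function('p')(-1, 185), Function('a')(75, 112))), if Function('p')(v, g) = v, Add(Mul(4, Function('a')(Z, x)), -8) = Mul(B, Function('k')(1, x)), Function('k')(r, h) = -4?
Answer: -54345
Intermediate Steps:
B = 2 (B = Add(Mul(8, Rational(1, 12)), Mul(4, Rational(1, 3))) = Add(Rational(2, 3), Rational(4, 3)) = 2)
Function('a')(Z, x) = 0 (Function('a')(Z, x) = Add(2, Mul(Rational(1, 4), Mul(2, -4))) = Add(2, Mul(Rational(1, 4), -8)) = Add(2, -2) = 0)
Mul(Add(30028, 24317), Add(Function('p')(-1, 185), Function('a')(75, 112))) = Mul(Add(30028, 24317), Add(-1, 0)) = Mul(54345, -1) = -54345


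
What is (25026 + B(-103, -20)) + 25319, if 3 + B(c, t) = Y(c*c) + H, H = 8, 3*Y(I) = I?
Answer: 161659/3 ≈ 53886.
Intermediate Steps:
Y(I) = I/3
B(c, t) = 5 + c²/3 (B(c, t) = -3 + ((c*c)/3 + 8) = -3 + (c²/3 + 8) = -3 + (8 + c²/3) = 5 + c²/3)
(25026 + B(-103, -20)) + 25319 = (25026 + (5 + (⅓)*(-103)²)) + 25319 = (25026 + (5 + (⅓)*10609)) + 25319 = (25026 + (5 + 10609/3)) + 25319 = (25026 + 10624/3) + 25319 = 85702/3 + 25319 = 161659/3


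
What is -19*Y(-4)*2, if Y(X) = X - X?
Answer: 0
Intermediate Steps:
Y(X) = 0
-19*Y(-4)*2 = -19*0*2 = 0*2 = 0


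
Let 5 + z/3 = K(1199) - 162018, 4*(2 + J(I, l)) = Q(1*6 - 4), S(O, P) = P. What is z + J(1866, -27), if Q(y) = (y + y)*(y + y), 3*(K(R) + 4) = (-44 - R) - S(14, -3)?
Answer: -487319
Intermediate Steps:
K(R) = -53/3 - R/3 (K(R) = -4 + ((-44 - R) - 1*(-3))/3 = -4 + ((-44 - R) + 3)/3 = -4 + (-41 - R)/3 = -4 + (-41/3 - R/3) = -53/3 - R/3)
Q(y) = 4*y² (Q(y) = (2*y)*(2*y) = 4*y²)
J(I, l) = 2 (J(I, l) = -2 + (4*(1*6 - 4)²)/4 = -2 + (4*(6 - 4)²)/4 = -2 + (4*2²)/4 = -2 + (4*4)/4 = -2 + (¼)*16 = -2 + 4 = 2)
z = -487321 (z = -15 + 3*((-53/3 - ⅓*1199) - 162018) = -15 + 3*((-53/3 - 1199/3) - 162018) = -15 + 3*(-1252/3 - 162018) = -15 + 3*(-487306/3) = -15 - 487306 = -487321)
z + J(1866, -27) = -487321 + 2 = -487319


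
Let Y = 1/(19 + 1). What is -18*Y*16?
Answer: -72/5 ≈ -14.400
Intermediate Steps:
Y = 1/20 ≈ 0.050000
-18*Y*16 = -18*1/20*16 = -9/10*16 = -72/5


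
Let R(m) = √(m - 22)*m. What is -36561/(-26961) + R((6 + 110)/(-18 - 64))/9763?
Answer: 12187/8987 - 464*I*√615/16411603 ≈ 1.3561 - 0.00070114*I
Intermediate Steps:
R(m) = m*√(-22 + m) (R(m) = √(-22 + m)*m = m*√(-22 + m))
-36561/(-26961) + R((6 + 110)/(-18 - 64))/9763 = -36561/(-26961) + (((6 + 110)/(-18 - 64))*√(-22 + (6 + 110)/(-18 - 64)))/9763 = -36561*(-1/26961) + ((116/(-82))*√(-22 + 116/(-82)))*(1/9763) = 12187/8987 + ((116*(-1/82))*√(-22 + 116*(-1/82)))*(1/9763) = 12187/8987 - 58*√(-22 - 58/41)/41*(1/9763) = 12187/8987 - 464*I*√615/1681*(1/9763) = 12187/8987 - 464*I*√615/16411603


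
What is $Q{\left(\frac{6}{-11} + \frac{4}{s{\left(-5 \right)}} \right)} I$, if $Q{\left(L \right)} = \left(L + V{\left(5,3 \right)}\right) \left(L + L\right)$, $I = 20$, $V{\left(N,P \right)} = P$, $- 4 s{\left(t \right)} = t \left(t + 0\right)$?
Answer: $- \frac{1301392}{15125} \approx -86.042$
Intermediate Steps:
$s{\left(t \right)} = - \frac{t^{2}}{4}$ ($s{\left(t \right)} = - \frac{t \left(t + 0\right)}{4} = - \frac{t t}{4} = - \frac{t^{2}}{4}$)
$Q{\left(L \right)} = 2 L \left(3 + L\right)$ ($Q{\left(L \right)} = \left(L + 3\right) \left(L + L\right) = \left(3 + L\right) 2 L = 2 L \left(3 + L\right)$)
$Q{\left(\frac{6}{-11} + \frac{4}{s{\left(-5 \right)}} \right)} I = 2 \left(\frac{6}{-11} + \frac{4}{\left(- \frac{1}{4}\right) \left(-5\right)^{2}}\right) \left(3 + \left(\frac{6}{-11} + \frac{4}{\left(- \frac{1}{4}\right) \left(-5\right)^{2}}\right)\right) 20 = 2 \left(6 \left(- \frac{1}{11}\right) + \frac{4}{\left(- \frac{1}{4}\right) 25}\right) \left(3 + \left(6 \left(- \frac{1}{11}\right) + \frac{4}{\left(- \frac{1}{4}\right) 25}\right)\right) 20 = 2 \left(- \frac{6}{11} + \frac{4}{- \frac{25}{4}}\right) \left(3 + \left(- \frac{6}{11} + \frac{4}{- \frac{25}{4}}\right)\right) 20 = 2 \left(- \frac{6}{11} + 4 \left(- \frac{4}{25}\right)\right) \left(3 + \left(- \frac{6}{11} + 4 \left(- \frac{4}{25}\right)\right)\right) 20 = 2 \left(- \frac{6}{11} - \frac{16}{25}\right) \left(3 - \frac{326}{275}\right) 20 = 2 \left(- \frac{326}{275}\right) \left(3 - \frac{326}{275}\right) 20 = 2 \left(- \frac{326}{275}\right) \frac{499}{275} \cdot 20 = \left(- \frac{325348}{75625}\right) 20 = - \frac{1301392}{15125}$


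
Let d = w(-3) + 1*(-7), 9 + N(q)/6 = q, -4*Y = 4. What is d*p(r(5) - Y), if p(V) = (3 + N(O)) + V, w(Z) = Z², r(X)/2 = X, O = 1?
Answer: -68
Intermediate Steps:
r(X) = 2*X
Y = -1 (Y = -¼*4 = -1)
N(q) = -54 + 6*q
p(V) = -45 + V (p(V) = (3 + (-54 + 6*1)) + V = (3 + (-54 + 6)) + V = (3 - 48) + V = -45 + V)
d = 2 (d = (-3)² + 1*(-7) = 9 - 7 = 2)
d*p(r(5) - Y) = 2*(-45 + (2*5 - 1*(-1))) = 2*(-45 + (10 + 1)) = 2*(-45 + 11) = 2*(-34) = -68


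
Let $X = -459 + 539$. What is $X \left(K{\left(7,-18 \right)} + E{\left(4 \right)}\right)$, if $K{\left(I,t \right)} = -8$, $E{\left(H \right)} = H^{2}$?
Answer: $640$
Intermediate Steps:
$X = 80$
$X \left(K{\left(7,-18 \right)} + E{\left(4 \right)}\right) = 80 \left(-8 + 4^{2}\right) = 80 \left(-8 + 16\right) = 80 \cdot 8 = 640$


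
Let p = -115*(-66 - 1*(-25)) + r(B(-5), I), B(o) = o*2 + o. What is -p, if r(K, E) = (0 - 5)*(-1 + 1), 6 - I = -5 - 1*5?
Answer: -4715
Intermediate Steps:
B(o) = 3*o (B(o) = 2*o + o = 3*o)
I = 16 (I = 6 - (-5 - 1*5) = 6 - (-5 - 5) = 6 - 1*(-10) = 6 + 10 = 16)
r(K, E) = 0 (r(K, E) = -5*0 = 0)
p = 4715 (p = -115*(-66 - 1*(-25)) + 0 = -115*(-66 + 25) + 0 = -115*(-41) + 0 = 4715 + 0 = 4715)
-p = -1*4715 = -4715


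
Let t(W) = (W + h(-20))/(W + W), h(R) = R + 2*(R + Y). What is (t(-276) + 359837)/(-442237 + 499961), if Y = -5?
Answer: 99315185/15931824 ≈ 6.2338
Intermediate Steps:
h(R) = -10 + 3*R (h(R) = R + 2*(R - 5) = R + 2*(-5 + R) = R + (-10 + 2*R) = -10 + 3*R)
t(W) = (-70 + W)/(2*W) (t(W) = (W + (-10 + 3*(-20)))/(W + W) = (W + (-10 - 60))/((2*W)) = (W - 70)*(1/(2*W)) = (-70 + W)*(1/(2*W)) = (-70 + W)/(2*W))
(t(-276) + 359837)/(-442237 + 499961) = ((½)*(-70 - 276)/(-276) + 359837)/(-442237 + 499961) = ((½)*(-1/276)*(-346) + 359837)/57724 = (173/276 + 359837)*(1/57724) = (99315185/276)*(1/57724) = 99315185/15931824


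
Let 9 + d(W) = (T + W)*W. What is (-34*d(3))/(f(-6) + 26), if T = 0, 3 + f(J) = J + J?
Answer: 0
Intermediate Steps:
f(J) = -3 + 2*J (f(J) = -3 + (J + J) = -3 + 2*J)
d(W) = -9 + W² (d(W) = -9 + (0 + W)*W = -9 + W*W = -9 + W²)
(-34*d(3))/(f(-6) + 26) = (-34*(-9 + 3²))/((-3 + 2*(-6)) + 26) = (-34*(-9 + 9))/((-3 - 12) + 26) = (-34*0)/(-15 + 26) = 0/11 = 0*(1/11) = 0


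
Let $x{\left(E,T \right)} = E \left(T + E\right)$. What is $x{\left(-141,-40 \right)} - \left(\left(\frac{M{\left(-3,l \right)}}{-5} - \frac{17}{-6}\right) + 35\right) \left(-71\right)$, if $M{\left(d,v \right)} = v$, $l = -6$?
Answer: $\frac{848771}{30} \approx 28292.0$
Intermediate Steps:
$x{\left(E,T \right)} = E \left(E + T\right)$
$x{\left(-141,-40 \right)} - \left(\left(\frac{M{\left(-3,l \right)}}{-5} - \frac{17}{-6}\right) + 35\right) \left(-71\right) = - 141 \left(-141 - 40\right) - \left(\left(- \frac{6}{-5} - \frac{17}{-6}\right) + 35\right) \left(-71\right) = \left(-141\right) \left(-181\right) - \left(\left(\left(-6\right) \left(- \frac{1}{5}\right) - - \frac{17}{6}\right) + 35\right) \left(-71\right) = 25521 - \left(\left(\frac{6}{5} + \frac{17}{6}\right) + 35\right) \left(-71\right) = 25521 - \left(\frac{121}{30} + 35\right) \left(-71\right) = 25521 - \frac{1171}{30} \left(-71\right) = 25521 - - \frac{83141}{30} = 25521 + \frac{83141}{30} = \frac{848771}{30}$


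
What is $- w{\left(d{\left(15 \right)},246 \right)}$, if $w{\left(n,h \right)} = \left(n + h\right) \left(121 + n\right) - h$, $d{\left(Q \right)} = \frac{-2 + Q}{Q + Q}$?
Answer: $- \frac{26711299}{900} \approx -29679.0$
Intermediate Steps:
$d{\left(Q \right)} = \frac{-2 + Q}{2 Q}$
$w{\left(n,h \right)} = - h + \left(121 + n\right) \left(h + n\right)$ ($w{\left(n,h \right)} = \left(h + n\right) \left(121 + n\right) - h = \left(121 + n\right) \left(h + n\right) - h = - h + \left(121 + n\right) \left(h + n\right)$)
$- w{\left(d{\left(15 \right)},246 \right)} = - (\left(\frac{-2 + 15}{2 \cdot 15}\right)^{2} + 120 \cdot 246 + 121 \frac{-2 + 15}{2 \cdot 15} + 246 \frac{-2 + 15}{2 \cdot 15}) = - (\left(\frac{1}{2} \cdot \frac{1}{15} \cdot 13\right)^{2} + 29520 + 121 \cdot \frac{1}{2} \cdot \frac{1}{15} \cdot 13 + 246 \cdot \frac{1}{2} \cdot \frac{1}{15} \cdot 13) = - (\left(\frac{13}{30}\right)^{2} + 29520 + 121 \cdot \frac{13}{30} + 246 \cdot \frac{13}{30}) = - (\frac{169}{900} + 29520 + \frac{1573}{30} + \frac{533}{5}) = \left(-1\right) \frac{26711299}{900} = - \frac{26711299}{900}$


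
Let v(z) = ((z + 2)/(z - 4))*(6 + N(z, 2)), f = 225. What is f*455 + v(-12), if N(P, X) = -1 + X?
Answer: 819035/8 ≈ 1.0238e+5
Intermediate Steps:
v(z) = 7*(2 + z)/(-4 + z) (v(z) = ((z + 2)/(z - 4))*(6 + (-1 + 2)) = ((2 + z)/(-4 + z))*(6 + 1) = ((2 + z)/(-4 + z))*7 = 7*(2 + z)/(-4 + z))
f*455 + v(-12) = 225*455 + 7*(2 - 12)/(-4 - 12) = 102375 + 7*(-10)/(-16) = 102375 + 7*(-1/16)*(-10) = 102375 + 35/8 = 819035/8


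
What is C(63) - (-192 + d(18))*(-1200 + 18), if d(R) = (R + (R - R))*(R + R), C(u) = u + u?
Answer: 539118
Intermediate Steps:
C(u) = 2*u
d(R) = 2*R**2 (d(R) = (R + 0)*(2*R) = R*(2*R) = 2*R**2)
C(63) - (-192 + d(18))*(-1200 + 18) = 2*63 - (-192 + 2*18**2)*(-1200 + 18) = 126 - (-192 + 2*324)*(-1182) = 126 - (-192 + 648)*(-1182) = 126 - 456*(-1182) = 126 - 1*(-538992) = 126 + 538992 = 539118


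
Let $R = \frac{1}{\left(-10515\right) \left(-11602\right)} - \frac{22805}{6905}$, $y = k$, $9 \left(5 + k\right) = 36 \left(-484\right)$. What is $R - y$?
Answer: $\frac{326453820480181}{168475136430} \approx 1937.7$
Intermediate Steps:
$k = -1941$ ($k = -5 + \frac{36 \left(-484\right)}{9} = -5 + \frac{1}{9} \left(-17424\right) = -5 - 1936 = -1941$)
$y = -1941$
$R = - \frac{556419330449}{168475136430}$ ($R = \left(- \frac{1}{10515}\right) \left(- \frac{1}{11602}\right) - \frac{4561}{1381} = \frac{1}{121995030} - \frac{4561}{1381} = - \frac{556419330449}{168475136430} \approx -3.3027$)
$R - y = - \frac{556419330449}{168475136430} - -1941 = - \frac{556419330449}{168475136430} + 1941 = \frac{326453820480181}{168475136430}$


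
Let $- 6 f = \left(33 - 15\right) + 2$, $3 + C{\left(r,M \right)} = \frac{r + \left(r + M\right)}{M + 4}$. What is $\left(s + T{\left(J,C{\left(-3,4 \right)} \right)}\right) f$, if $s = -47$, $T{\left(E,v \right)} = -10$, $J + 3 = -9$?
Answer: $190$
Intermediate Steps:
$J = -12$ ($J = -3 - 9 = -12$)
$C{\left(r,M \right)} = -3 + \frac{M + 2 r}{4 + M}$ ($C{\left(r,M \right)} = -3 + \frac{r + \left(r + M\right)}{M + 4} = -3 + \frac{r + \left(M + r\right)}{4 + M} = -3 + \frac{M + 2 r}{4 + M}$)
$f = - \frac{10}{3}$ ($f = - \frac{\left(33 - 15\right) + 2}{6} = - \frac{18 + 2}{6} = \left(- \frac{1}{6}\right) 20 = - \frac{10}{3} \approx -3.3333$)
$\left(s + T{\left(J,C{\left(-3,4 \right)} \right)}\right) f = \left(-47 - 10\right) \left(- \frac{10}{3}\right) = \left(-57\right) \left(- \frac{10}{3}\right) = 190$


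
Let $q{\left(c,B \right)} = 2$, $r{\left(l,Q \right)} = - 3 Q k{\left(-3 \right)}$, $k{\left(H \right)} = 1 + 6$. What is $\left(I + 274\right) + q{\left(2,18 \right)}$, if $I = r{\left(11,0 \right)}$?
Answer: $276$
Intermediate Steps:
$k{\left(H \right)} = 7$
$r{\left(l,Q \right)} = - 21 Q$ ($r{\left(l,Q \right)} = - 3 Q 7 = - 21 Q$)
$I = 0$ ($I = \left(-21\right) 0 = 0$)
$\left(I + 274\right) + q{\left(2,18 \right)} = \left(0 + 274\right) + 2 = 274 + 2 = 276$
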